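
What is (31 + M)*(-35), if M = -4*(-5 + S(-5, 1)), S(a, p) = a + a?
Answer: -3185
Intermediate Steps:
S(a, p) = 2*a
M = 60 (M = -4*(-5 + 2*(-5)) = -4*(-5 - 10) = -4*(-15) = 60)
(31 + M)*(-35) = (31 + 60)*(-35) = 91*(-35) = -3185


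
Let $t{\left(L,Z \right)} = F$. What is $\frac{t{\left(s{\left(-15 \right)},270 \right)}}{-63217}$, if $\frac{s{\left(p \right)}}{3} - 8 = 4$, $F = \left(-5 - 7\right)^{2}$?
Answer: $- \frac{144}{63217} \approx -0.0022779$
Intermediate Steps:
$F = 144$ ($F = \left(-12\right)^{2} = 144$)
$s{\left(p \right)} = 36$ ($s{\left(p \right)} = 24 + 3 \cdot 4 = 24 + 12 = 36$)
$t{\left(L,Z \right)} = 144$
$\frac{t{\left(s{\left(-15 \right)},270 \right)}}{-63217} = \frac{144}{-63217} = 144 \left(- \frac{1}{63217}\right) = - \frac{144}{63217}$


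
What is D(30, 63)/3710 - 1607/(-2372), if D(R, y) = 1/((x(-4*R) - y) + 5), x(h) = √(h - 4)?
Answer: 2599401723/3836852320 - I*√31/6470240 ≈ 0.67748 - 8.6052e-7*I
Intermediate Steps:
x(h) = √(-4 + h)
D(R, y) = 1/(5 + √(-4 - 4*R) - y) (D(R, y) = 1/((√(-4 - 4*R) - y) + 5) = 1/(5 + √(-4 - 4*R) - y))
D(30, 63)/3710 - 1607/(-2372) = 1/((5 - 1*63 + 2*√(-1 - 1*30))*3710) - 1607/(-2372) = (1/3710)/(5 - 63 + 2*√(-1 - 30)) - 1607*(-1/2372) = (1/3710)/(5 - 63 + 2*√(-31)) + 1607/2372 = (1/3710)/(5 - 63 + 2*(I*√31)) + 1607/2372 = (1/3710)/(5 - 63 + 2*I*√31) + 1607/2372 = (1/3710)/(-58 + 2*I*√31) + 1607/2372 = 1/(3710*(-58 + 2*I*√31)) + 1607/2372 = 1607/2372 + 1/(3710*(-58 + 2*I*√31))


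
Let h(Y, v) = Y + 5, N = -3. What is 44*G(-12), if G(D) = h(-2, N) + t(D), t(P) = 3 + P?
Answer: -264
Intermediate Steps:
h(Y, v) = 5 + Y
G(D) = 6 + D (G(D) = (5 - 2) + (3 + D) = 3 + (3 + D) = 6 + D)
44*G(-12) = 44*(6 - 12) = 44*(-6) = -264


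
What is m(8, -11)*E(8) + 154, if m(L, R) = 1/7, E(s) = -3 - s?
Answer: 1067/7 ≈ 152.43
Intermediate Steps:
m(L, R) = 1/7
m(8, -11)*E(8) + 154 = (-3 - 1*8)/7 + 154 = (-3 - 8)/7 + 154 = (1/7)*(-11) + 154 = -11/7 + 154 = 1067/7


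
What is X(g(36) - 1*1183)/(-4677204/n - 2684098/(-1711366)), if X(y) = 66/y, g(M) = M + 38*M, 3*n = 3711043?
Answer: -29940206126622/221827496737067 ≈ -0.13497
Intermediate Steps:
n = 3711043/3 (n = (⅓)*3711043 = 3711043/3 ≈ 1.2370e+6)
g(M) = 39*M
X(g(36) - 1*1183)/(-4677204/n - 2684098/(-1711366)) = (66/(39*36 - 1*1183))/(-4677204/3711043/3 - 2684098/(-1711366)) = (66/(1404 - 1183))/(-4677204*3/3711043 - 2684098*(-1/1711366)) = (66/221)/(-2004516/530149 + 1342049/855683) = (66*(1/221))/(-1003744329127/453639486767) = (66/221)*(-453639486767/1003744329127) = -29940206126622/221827496737067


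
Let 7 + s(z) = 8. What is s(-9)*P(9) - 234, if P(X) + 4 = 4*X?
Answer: -202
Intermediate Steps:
P(X) = -4 + 4*X
s(z) = 1 (s(z) = -7 + 8 = 1)
s(-9)*P(9) - 234 = 1*(-4 + 4*9) - 234 = 1*(-4 + 36) - 234 = 1*32 - 234 = 32 - 234 = -202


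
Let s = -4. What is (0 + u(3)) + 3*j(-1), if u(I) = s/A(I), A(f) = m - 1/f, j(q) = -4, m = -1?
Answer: -9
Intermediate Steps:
A(f) = -1 - 1/f
u(I) = -4*I/(-1 - I)
(0 + u(3)) + 3*j(-1) = (0 + 4*3/(1 + 3)) + 3*(-4) = (0 + 4*3/4) - 12 = (0 + 4*3*(¼)) - 12 = (0 + 3) - 12 = 3 - 12 = -9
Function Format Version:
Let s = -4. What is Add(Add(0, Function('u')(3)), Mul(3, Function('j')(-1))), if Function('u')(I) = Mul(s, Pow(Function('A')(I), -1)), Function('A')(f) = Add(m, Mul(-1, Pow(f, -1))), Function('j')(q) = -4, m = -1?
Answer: -9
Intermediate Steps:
Function('A')(f) = Add(-1, Mul(-1, Pow(f, -1)))
Function('u')(I) = Mul(-4, I, Pow(Add(-1, Mul(-1, I)), -1)) (Function('u')(I) = Mul(-4, Pow(Mul(Pow(I, -1), Add(-1, Mul(-1, I))), -1)) = Mul(-4, Mul(I, Pow(Add(-1, Mul(-1, I)), -1))) = Mul(-4, I, Pow(Add(-1, Mul(-1, I)), -1)))
Add(Add(0, Function('u')(3)), Mul(3, Function('j')(-1))) = Add(Add(0, Mul(4, 3, Pow(Add(1, 3), -1))), Mul(3, -4)) = Add(Add(0, Mul(4, 3, Pow(4, -1))), -12) = Add(Add(0, Mul(4, 3, Rational(1, 4))), -12) = Add(Add(0, 3), -12) = Add(3, -12) = -9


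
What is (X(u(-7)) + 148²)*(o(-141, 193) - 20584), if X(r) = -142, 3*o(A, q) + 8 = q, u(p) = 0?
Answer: -446607018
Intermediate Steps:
o(A, q) = -8/3 + q/3
(X(u(-7)) + 148²)*(o(-141, 193) - 20584) = (-142 + 148²)*((-8/3 + (⅓)*193) - 20584) = (-142 + 21904)*((-8/3 + 193/3) - 20584) = 21762*(185/3 - 20584) = 21762*(-61567/3) = -446607018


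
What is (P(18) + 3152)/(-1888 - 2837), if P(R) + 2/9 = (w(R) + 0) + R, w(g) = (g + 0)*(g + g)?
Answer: -6872/8505 ≈ -0.80799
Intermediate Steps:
w(g) = 2*g**2 (w(g) = g*(2*g) = 2*g**2)
P(R) = -2/9 + R + 2*R**2 (P(R) = -2/9 + ((2*R**2 + 0) + R) = -2/9 + (2*R**2 + R) = -2/9 + (R + 2*R**2) = -2/9 + R + 2*R**2)
(P(18) + 3152)/(-1888 - 2837) = ((-2/9 + 18 + 2*18**2) + 3152)/(-1888 - 2837) = ((-2/9 + 18 + 2*324) + 3152)/(-4725) = ((-2/9 + 18 + 648) + 3152)*(-1/4725) = (5992/9 + 3152)*(-1/4725) = (34360/9)*(-1/4725) = -6872/8505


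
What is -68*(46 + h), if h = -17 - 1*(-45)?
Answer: -5032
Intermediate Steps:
h = 28 (h = -17 + 45 = 28)
-68*(46 + h) = -68*(46 + 28) = -68*74 = -5032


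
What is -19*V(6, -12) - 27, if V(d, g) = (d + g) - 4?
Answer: 163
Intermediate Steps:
V(d, g) = -4 + d + g
-19*V(6, -12) - 27 = -19*(-4 + 6 - 12) - 27 = -19*(-10) - 27 = 190 - 27 = 163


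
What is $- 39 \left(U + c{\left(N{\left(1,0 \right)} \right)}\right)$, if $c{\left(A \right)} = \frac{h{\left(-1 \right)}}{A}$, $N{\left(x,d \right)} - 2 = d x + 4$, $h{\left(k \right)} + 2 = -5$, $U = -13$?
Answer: $\frac{1105}{2} \approx 552.5$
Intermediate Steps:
$h{\left(k \right)} = -7$ ($h{\left(k \right)} = -2 - 5 = -7$)
$N{\left(x,d \right)} = 6 + d x$ ($N{\left(x,d \right)} = 2 + \left(d x + 4\right) = 2 + \left(4 + d x\right) = 6 + d x$)
$c{\left(A \right)} = - \frac{7}{A}$
$- 39 \left(U + c{\left(N{\left(1,0 \right)} \right)}\right) = - 39 \left(-13 - \frac{7}{6 + 0 \cdot 1}\right) = - 39 \left(-13 - \frac{7}{6 + 0}\right) = - 39 \left(-13 - \frac{7}{6}\right) = \left(-39\right) \left(- \frac{85}{6}\right) = \frac{1105}{2}$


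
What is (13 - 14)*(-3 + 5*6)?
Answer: -27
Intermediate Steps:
(13 - 14)*(-3 + 5*6) = -(-3 + 30) = -1*27 = -27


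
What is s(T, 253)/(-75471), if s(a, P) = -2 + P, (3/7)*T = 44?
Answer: -251/75471 ≈ -0.0033258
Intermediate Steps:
T = 308/3 (T = (7/3)*44 = 308/3 ≈ 102.67)
s(T, 253)/(-75471) = (-2 + 253)/(-75471) = 251*(-1/75471) = -251/75471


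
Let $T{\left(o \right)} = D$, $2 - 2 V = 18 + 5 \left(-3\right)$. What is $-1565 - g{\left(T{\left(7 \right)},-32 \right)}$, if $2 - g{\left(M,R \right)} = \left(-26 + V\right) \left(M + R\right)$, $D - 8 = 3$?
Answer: $- \frac{2021}{2} \approx -1010.5$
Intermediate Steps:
$V = - \frac{1}{2}$ ($V = 1 - \frac{18 + 5 \left(-3\right)}{2} = 1 - \frac{18 - 15}{2} = 1 - \frac{3}{2} = - \frac{1}{2} \approx -0.5$)
$D = 11$ ($D = 8 + 3 = 11$)
$T{\left(o \right)} = 11$
$g{\left(M,R \right)} = 2 + \frac{53 M}{2} + \frac{53 R}{2}$ ($g{\left(M,R \right)} = 2 - \left(-26 - \frac{1}{2}\right) \left(M + R\right) = 2 - - \frac{53 \left(M + R\right)}{2} = 2 - \left(- \frac{53 M}{2} - \frac{53 R}{2}\right) = 2 + \left(\frac{53 M}{2} + \frac{53 R}{2}\right) = 2 + \frac{53 M}{2} + \frac{53 R}{2}$)
$-1565 - g{\left(T{\left(7 \right)},-32 \right)} = -1565 - \left(2 + \frac{53}{2} \cdot 11 + \frac{53}{2} \left(-32\right)\right) = -1565 - \left(2 + \frac{583}{2} - 848\right) = -1565 - - \frac{1109}{2} = -1565 + \frac{1109}{2} = - \frac{2021}{2}$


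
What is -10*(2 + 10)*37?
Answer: -4440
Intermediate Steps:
-10*(2 + 10)*37 = -10*12*37 = -120*37 = -4440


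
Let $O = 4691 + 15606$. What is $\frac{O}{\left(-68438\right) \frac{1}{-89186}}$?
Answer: $\frac{47637059}{1801} \approx 26450.0$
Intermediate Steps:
$O = 20297$
$\frac{O}{\left(-68438\right) \frac{1}{-89186}} = \frac{20297}{\left(-68438\right) \frac{1}{-89186}} = \frac{20297}{\left(-68438\right) \left(- \frac{1}{89186}\right)} = \frac{20297}{\frac{1801}{2347}} = 20297 \cdot \frac{2347}{1801} = \frac{47637059}{1801}$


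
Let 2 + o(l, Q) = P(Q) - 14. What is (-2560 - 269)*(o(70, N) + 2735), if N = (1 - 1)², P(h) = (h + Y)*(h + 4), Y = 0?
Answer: -7692051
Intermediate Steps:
P(h) = h*(4 + h) (P(h) = (h + 0)*(h + 4) = h*(4 + h))
N = 0 (N = 0² = 0)
o(l, Q) = -16 + Q*(4 + Q) (o(l, Q) = -2 + (Q*(4 + Q) - 14) = -2 + (-14 + Q*(4 + Q)) = -16 + Q*(4 + Q))
(-2560 - 269)*(o(70, N) + 2735) = (-2560 - 269)*((-16 + 0² + 4*0) + 2735) = -2829*((-16 + 0 + 0) + 2735) = -2829*(-16 + 2735) = -2829*2719 = -7692051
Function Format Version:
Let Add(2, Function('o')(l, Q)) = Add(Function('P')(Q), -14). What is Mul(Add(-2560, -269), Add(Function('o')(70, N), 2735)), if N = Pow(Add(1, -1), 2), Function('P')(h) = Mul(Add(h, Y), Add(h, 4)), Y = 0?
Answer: -7692051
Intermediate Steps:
Function('P')(h) = Mul(h, Add(4, h)) (Function('P')(h) = Mul(Add(h, 0), Add(h, 4)) = Mul(h, Add(4, h)))
N = 0 (N = Pow(0, 2) = 0)
Function('o')(l, Q) = Add(-16, Mul(Q, Add(4, Q))) (Function('o')(l, Q) = Add(-2, Add(Mul(Q, Add(4, Q)), -14)) = Add(-2, Add(-14, Mul(Q, Add(4, Q)))) = Add(-16, Mul(Q, Add(4, Q))))
Mul(Add(-2560, -269), Add(Function('o')(70, N), 2735)) = Mul(Add(-2560, -269), Add(Add(-16, Pow(0, 2), Mul(4, 0)), 2735)) = Mul(-2829, Add(Add(-16, 0, 0), 2735)) = Mul(-2829, Add(-16, 2735)) = Mul(-2829, 2719) = -7692051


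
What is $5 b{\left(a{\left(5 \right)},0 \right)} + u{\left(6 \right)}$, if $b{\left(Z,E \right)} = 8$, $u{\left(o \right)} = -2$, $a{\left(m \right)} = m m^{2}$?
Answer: $38$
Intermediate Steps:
$a{\left(m \right)} = m^{3}$
$5 b{\left(a{\left(5 \right)},0 \right)} + u{\left(6 \right)} = 5 \cdot 8 - 2 = 40 - 2 = 38$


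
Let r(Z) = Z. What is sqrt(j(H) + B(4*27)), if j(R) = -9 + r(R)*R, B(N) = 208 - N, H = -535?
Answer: 2*sqrt(71579) ≈ 535.08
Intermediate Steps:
j(R) = -9 + R**2 (j(R) = -9 + R*R = -9 + R**2)
sqrt(j(H) + B(4*27)) = sqrt((-9 + (-535)**2) + (208 - 4*27)) = sqrt((-9 + 286225) + (208 - 1*108)) = sqrt(286216 + (208 - 108)) = sqrt(286216 + 100) = sqrt(286316) = 2*sqrt(71579)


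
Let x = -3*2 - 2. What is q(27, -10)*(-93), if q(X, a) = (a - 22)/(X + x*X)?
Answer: -992/63 ≈ -15.746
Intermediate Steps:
x = -8 (x = -6 - 2 = -8)
q(X, a) = -(-22 + a)/(7*X) (q(X, a) = (a - 22)/(X - 8*X) = (-22 + a)/((-7*X)) = (-22 + a)*(-1/(7*X)) = -(-22 + a)/(7*X))
q(27, -10)*(-93) = ((⅐)*(22 - 1*(-10))/27)*(-93) = ((⅐)*(1/27)*(22 + 10))*(-93) = ((⅐)*(1/27)*32)*(-93) = (32/189)*(-93) = -992/63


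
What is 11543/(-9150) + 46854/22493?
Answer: 169077401/205810950 ≈ 0.82152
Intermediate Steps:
11543/(-9150) + 46854/22493 = 11543*(-1/9150) + 46854*(1/22493) = -11543/9150 + 46854/22493 = 169077401/205810950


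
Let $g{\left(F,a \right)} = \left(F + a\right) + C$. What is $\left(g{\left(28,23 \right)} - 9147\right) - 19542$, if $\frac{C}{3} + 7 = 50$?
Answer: $-28509$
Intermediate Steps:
$C = 129$ ($C = -21 + 3 \cdot 50 = -21 + 150 = 129$)
$g{\left(F,a \right)} = 129 + F + a$ ($g{\left(F,a \right)} = \left(F + a\right) + 129 = 129 + F + a$)
$\left(g{\left(28,23 \right)} - 9147\right) - 19542 = \left(\left(129 + 28 + 23\right) - 9147\right) - 19542 = \left(180 - 9147\right) - 19542 = -8967 - 19542 = -28509$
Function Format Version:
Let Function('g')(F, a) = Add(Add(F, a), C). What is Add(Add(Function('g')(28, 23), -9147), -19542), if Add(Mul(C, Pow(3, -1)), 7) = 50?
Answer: -28509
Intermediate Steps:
C = 129 (C = Add(-21, Mul(3, 50)) = Add(-21, 150) = 129)
Function('g')(F, a) = Add(129, F, a) (Function('g')(F, a) = Add(Add(F, a), 129) = Add(129, F, a))
Add(Add(Function('g')(28, 23), -9147), -19542) = Add(Add(Add(129, 28, 23), -9147), -19542) = Add(Add(180, -9147), -19542) = Add(-8967, -19542) = -28509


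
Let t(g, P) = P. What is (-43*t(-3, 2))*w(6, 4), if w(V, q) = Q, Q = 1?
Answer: -86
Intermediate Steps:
w(V, q) = 1
(-43*t(-3, 2))*w(6, 4) = -43*2*1 = -86*1 = -86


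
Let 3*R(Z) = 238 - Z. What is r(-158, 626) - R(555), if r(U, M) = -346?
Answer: -721/3 ≈ -240.33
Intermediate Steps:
R(Z) = 238/3 - Z/3 (R(Z) = (238 - Z)/3 = 238/3 - Z/3)
r(-158, 626) - R(555) = -346 - (238/3 - 1/3*555) = -346 - (238/3 - 185) = -346 - 1*(-317/3) = -346 + 317/3 = -721/3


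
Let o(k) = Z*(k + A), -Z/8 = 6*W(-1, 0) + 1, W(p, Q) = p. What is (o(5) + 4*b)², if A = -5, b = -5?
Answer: 400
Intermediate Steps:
Z = 40 (Z = -8*(6*(-1) + 1) = -8*(-6 + 1) = -8*(-5) = 40)
o(k) = -200 + 40*k (o(k) = 40*(k - 5) = 40*(-5 + k) = -200 + 40*k)
(o(5) + 4*b)² = ((-200 + 40*5) + 4*(-5))² = ((-200 + 200) - 20)² = (0 - 20)² = (-20)² = 400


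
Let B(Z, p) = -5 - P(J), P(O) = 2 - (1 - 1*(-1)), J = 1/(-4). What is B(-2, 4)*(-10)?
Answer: 50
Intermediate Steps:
J = -¼ ≈ -0.25000
P(O) = 0 (P(O) = 2 - (1 + 1) = 2 - 1*2 = 2 - 2 = 0)
B(Z, p) = -5 (B(Z, p) = -5 - 1*0 = -5 + 0 = -5)
B(-2, 4)*(-10) = -5*(-10) = 50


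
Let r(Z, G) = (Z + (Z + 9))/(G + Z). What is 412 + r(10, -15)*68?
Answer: 88/5 ≈ 17.600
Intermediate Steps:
r(Z, G) = (9 + 2*Z)/(G + Z) (r(Z, G) = (Z + (9 + Z))/(G + Z) = (9 + 2*Z)/(G + Z))
412 + r(10, -15)*68 = 412 + ((9 + 2*10)/(-15 + 10))*68 = 412 + ((9 + 20)/(-5))*68 = 412 - ⅕*29*68 = 412 - 29/5*68 = 412 - 1972/5 = 88/5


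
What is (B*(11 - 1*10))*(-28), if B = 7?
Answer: -196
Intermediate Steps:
(B*(11 - 1*10))*(-28) = (7*(11 - 1*10))*(-28) = (7*(11 - 10))*(-28) = (7*1)*(-28) = 7*(-28) = -196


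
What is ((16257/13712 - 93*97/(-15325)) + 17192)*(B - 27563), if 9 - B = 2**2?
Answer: -49784048166933783/105068200 ≈ -4.7383e+8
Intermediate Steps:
B = 5 (B = 9 - 1*2**2 = 9 - 1*4 = 9 - 4 = 5)
((16257/13712 - 93*97/(-15325)) + 17192)*(B - 27563) = ((16257/13712 - 93*97/(-15325)) + 17192)*(5 - 27563) = ((16257*(1/13712) - 9021*(-1/15325)) + 17192)*(-27558) = ((16257/13712 + 9021/15325) + 17192)*(-27558) = (372834477/210136400 + 17192)*(-27558) = (3613037823277/210136400)*(-27558) = -49784048166933783/105068200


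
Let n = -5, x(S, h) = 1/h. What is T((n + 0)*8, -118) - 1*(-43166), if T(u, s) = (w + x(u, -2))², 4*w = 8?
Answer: 172673/4 ≈ 43168.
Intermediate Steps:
w = 2 (w = (¼)*8 = 2)
T(u, s) = 9/4 (T(u, s) = (2 + 1/(-2))² = (2 - ½)² = (3/2)² = 9/4)
T((n + 0)*8, -118) - 1*(-43166) = 9/4 - 1*(-43166) = 9/4 + 43166 = 172673/4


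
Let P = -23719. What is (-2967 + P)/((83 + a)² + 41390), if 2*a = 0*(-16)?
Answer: -2426/4389 ≈ -0.55275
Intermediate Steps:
a = 0 (a = (0*(-16))/2 = (½)*0 = 0)
(-2967 + P)/((83 + a)² + 41390) = (-2967 - 23719)/((83 + 0)² + 41390) = -26686/(83² + 41390) = -26686/(6889 + 41390) = -26686/48279 = -26686*1/48279 = -2426/4389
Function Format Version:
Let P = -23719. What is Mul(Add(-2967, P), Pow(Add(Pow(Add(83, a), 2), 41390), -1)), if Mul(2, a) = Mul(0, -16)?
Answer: Rational(-2426, 4389) ≈ -0.55275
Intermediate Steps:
a = 0 (a = Mul(Rational(1, 2), Mul(0, -16)) = Mul(Rational(1, 2), 0) = 0)
Mul(Add(-2967, P), Pow(Add(Pow(Add(83, a), 2), 41390), -1)) = Mul(Add(-2967, -23719), Pow(Add(Pow(Add(83, 0), 2), 41390), -1)) = Mul(-26686, Pow(Add(Pow(83, 2), 41390), -1)) = Mul(-26686, Pow(Add(6889, 41390), -1)) = Mul(-26686, Pow(48279, -1)) = Mul(-26686, Rational(1, 48279)) = Rational(-2426, 4389)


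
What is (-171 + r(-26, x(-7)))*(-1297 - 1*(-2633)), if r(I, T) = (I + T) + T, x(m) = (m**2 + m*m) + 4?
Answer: 9352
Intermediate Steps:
x(m) = 4 + 2*m**2 (x(m) = (m**2 + m**2) + 4 = 2*m**2 + 4 = 4 + 2*m**2)
r(I, T) = I + 2*T
(-171 + r(-26, x(-7)))*(-1297 - 1*(-2633)) = (-171 + (-26 + 2*(4 + 2*(-7)**2)))*(-1297 - 1*(-2633)) = (-171 + (-26 + 2*(4 + 2*49)))*(-1297 + 2633) = (-171 + (-26 + 2*(4 + 98)))*1336 = (-171 + (-26 + 2*102))*1336 = (-171 + (-26 + 204))*1336 = (-171 + 178)*1336 = 7*1336 = 9352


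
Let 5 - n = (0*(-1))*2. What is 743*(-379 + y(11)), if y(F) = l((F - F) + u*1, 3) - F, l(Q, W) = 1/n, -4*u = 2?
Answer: -1448107/5 ≈ -2.8962e+5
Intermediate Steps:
u = -½ (u = -¼*2 = -½ ≈ -0.50000)
n = 5 (n = 5 - 0*(-1)*2 = 5 - 0*2 = 5 - 1*0 = 5 + 0 = 5)
l(Q, W) = ⅕ (l(Q, W) = 1/5 = ⅕)
y(F) = ⅕ - F
743*(-379 + y(11)) = 743*(-379 + (⅕ - 1*11)) = 743*(-379 + (⅕ - 11)) = 743*(-379 - 54/5) = 743*(-1949/5) = -1448107/5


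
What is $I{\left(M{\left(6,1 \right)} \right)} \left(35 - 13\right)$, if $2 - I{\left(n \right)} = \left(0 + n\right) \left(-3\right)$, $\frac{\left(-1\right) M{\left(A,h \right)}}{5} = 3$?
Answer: $-946$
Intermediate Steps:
$M{\left(A,h \right)} = -15$ ($M{\left(A,h \right)} = \left(-5\right) 3 = -15$)
$I{\left(n \right)} = 2 + 3 n$ ($I{\left(n \right)} = 2 - \left(0 + n\right) \left(-3\right) = 2 - n \left(-3\right) = 2 - - 3 n = 2 + 3 n$)
$I{\left(M{\left(6,1 \right)} \right)} \left(35 - 13\right) = \left(2 + 3 \left(-15\right)\right) \left(35 - 13\right) = \left(2 - 45\right) 22 = \left(-43\right) 22 = -946$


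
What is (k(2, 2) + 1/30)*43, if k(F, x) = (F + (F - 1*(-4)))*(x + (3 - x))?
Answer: 31003/30 ≈ 1033.4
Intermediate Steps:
k(F, x) = 12 + 6*F (k(F, x) = (F + (F + 4))*3 = (F + (4 + F))*3 = (4 + 2*F)*3 = 12 + 6*F)
(k(2, 2) + 1/30)*43 = ((12 + 6*2) + 1/30)*43 = ((12 + 12) + 1/30)*43 = (24 + 1/30)*43 = (721/30)*43 = 31003/30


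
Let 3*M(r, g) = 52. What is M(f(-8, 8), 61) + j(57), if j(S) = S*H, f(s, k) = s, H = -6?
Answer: -974/3 ≈ -324.67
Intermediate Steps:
M(r, g) = 52/3 (M(r, g) = (1/3)*52 = 52/3)
j(S) = -6*S (j(S) = S*(-6) = -6*S)
M(f(-8, 8), 61) + j(57) = 52/3 - 6*57 = 52/3 - 342 = -974/3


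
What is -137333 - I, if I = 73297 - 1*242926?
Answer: 32296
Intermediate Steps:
I = -169629 (I = 73297 - 242926 = -169629)
-137333 - I = -137333 - 1*(-169629) = -137333 + 169629 = 32296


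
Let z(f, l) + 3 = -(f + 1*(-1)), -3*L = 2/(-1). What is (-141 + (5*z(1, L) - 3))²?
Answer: 25281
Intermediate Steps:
L = ⅔ (L = -2/(3*(-1)) = -2*(-1)/3 = -⅓*(-2) = ⅔ ≈ 0.66667)
z(f, l) = -2 - f (z(f, l) = -3 - (f + 1*(-1)) = -3 - (f - 1) = -3 - (-1 + f) = -3 + (1 - f) = -2 - f)
(-141 + (5*z(1, L) - 3))² = (-141 + (5*(-2 - 1*1) - 3))² = (-141 + (5*(-2 - 1) - 3))² = (-141 + (5*(-3) - 3))² = (-141 + (-15 - 3))² = (-141 - 18)² = (-159)² = 25281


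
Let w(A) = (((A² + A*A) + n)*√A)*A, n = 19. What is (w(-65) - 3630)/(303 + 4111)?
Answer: -1815/2207 - 550485*I*√65/4414 ≈ -0.82238 - 1005.5*I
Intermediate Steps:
w(A) = A^(3/2)*(19 + 2*A²) (w(A) = (((A² + A*A) + 19)*√A)*A = (((A² + A²) + 19)*√A)*A = ((2*A² + 19)*√A)*A = ((19 + 2*A²)*√A)*A = (√A*(19 + 2*A²))*A = A^(3/2)*(19 + 2*A²))
(w(-65) - 3630)/(303 + 4111) = ((-65)^(3/2)*(19 + 2*(-65)²) - 3630)/(303 + 4111) = ((-65*I*√65)*(19 + 2*4225) - 3630)/4414 = ((-65*I*√65)*(19 + 8450) - 3630)*(1/4414) = (-65*I*√65*8469 - 3630)*(1/4414) = (-550485*I*√65 - 3630)*(1/4414) = (-3630 - 550485*I*√65)*(1/4414) = -1815/2207 - 550485*I*√65/4414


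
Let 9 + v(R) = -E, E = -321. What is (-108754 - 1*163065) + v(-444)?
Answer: -271507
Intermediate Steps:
v(R) = 312 (v(R) = -9 - 1*(-321) = -9 + 321 = 312)
(-108754 - 1*163065) + v(-444) = (-108754 - 1*163065) + 312 = (-108754 - 163065) + 312 = -271819 + 312 = -271507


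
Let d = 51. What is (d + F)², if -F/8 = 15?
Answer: 4761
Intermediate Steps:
F = -120 (F = -8*15 = -120)
(d + F)² = (51 - 120)² = (-69)² = 4761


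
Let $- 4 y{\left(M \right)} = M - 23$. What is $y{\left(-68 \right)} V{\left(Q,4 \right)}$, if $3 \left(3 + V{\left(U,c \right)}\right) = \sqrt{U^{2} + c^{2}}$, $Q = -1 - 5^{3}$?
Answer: $- \frac{273}{4} + \frac{91 \sqrt{3973}}{6} \approx 887.73$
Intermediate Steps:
$y{\left(M \right)} = \frac{23}{4} - \frac{M}{4}$ ($y{\left(M \right)} = - \frac{M - 23}{4} = - \frac{-23 + M}{4} = \frac{23}{4} - \frac{M}{4}$)
$Q = -126$ ($Q = -1 - 125 = -126$)
$V{\left(U,c \right)} = -3 + \frac{\sqrt{U^{2} + c^{2}}}{3}$
$y{\left(-68 \right)} V{\left(Q,4 \right)} = \left(\frac{23}{4} - -17\right) \left(-3 + \frac{\sqrt{\left(-126\right)^{2} + 4^{2}}}{3}\right) = \left(\frac{23}{4} + 17\right) \left(-3 + \frac{\sqrt{15876 + 16}}{3}\right) = \frac{91 \left(-3 + \frac{\sqrt{15892}}{3}\right)}{4} = \frac{91 \left(-3 + \frac{2 \sqrt{3973}}{3}\right)}{4} = - \frac{273}{4} + \frac{91 \sqrt{3973}}{6}$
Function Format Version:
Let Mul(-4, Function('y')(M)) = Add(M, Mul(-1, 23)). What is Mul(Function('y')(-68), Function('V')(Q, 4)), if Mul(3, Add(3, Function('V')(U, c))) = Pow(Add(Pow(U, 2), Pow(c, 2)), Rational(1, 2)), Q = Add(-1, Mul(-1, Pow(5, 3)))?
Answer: Add(Rational(-273, 4), Mul(Rational(91, 6), Pow(3973, Rational(1, 2)))) ≈ 887.73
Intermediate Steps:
Function('y')(M) = Add(Rational(23, 4), Mul(Rational(-1, 4), M)) (Function('y')(M) = Mul(Rational(-1, 4), Add(M, Mul(-1, 23))) = Mul(Rational(-1, 4), Add(M, -23)) = Mul(Rational(-1, 4), Add(-23, M)) = Add(Rational(23, 4), Mul(Rational(-1, 4), M)))
Q = -126 (Q = Add(-1, Mul(-1, 125)) = Add(-1, -125) = -126)
Function('V')(U, c) = Add(-3, Mul(Rational(1, 3), Pow(Add(Pow(U, 2), Pow(c, 2)), Rational(1, 2))))
Mul(Function('y')(-68), Function('V')(Q, 4)) = Mul(Add(Rational(23, 4), Mul(Rational(-1, 4), -68)), Add(-3, Mul(Rational(1, 3), Pow(Add(Pow(-126, 2), Pow(4, 2)), Rational(1, 2))))) = Mul(Add(Rational(23, 4), 17), Add(-3, Mul(Rational(1, 3), Pow(Add(15876, 16), Rational(1, 2))))) = Mul(Rational(91, 4), Add(-3, Mul(Rational(1, 3), Pow(15892, Rational(1, 2))))) = Mul(Rational(91, 4), Add(-3, Mul(Rational(1, 3), Mul(2, Pow(3973, Rational(1, 2)))))) = Mul(Rational(91, 4), Add(-3, Mul(Rational(2, 3), Pow(3973, Rational(1, 2))))) = Add(Rational(-273, 4), Mul(Rational(91, 6), Pow(3973, Rational(1, 2))))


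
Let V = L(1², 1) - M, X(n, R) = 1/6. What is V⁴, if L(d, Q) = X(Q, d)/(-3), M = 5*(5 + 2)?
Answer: 158532181921/104976 ≈ 1.5102e+6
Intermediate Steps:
X(n, R) = ⅙
M = 35 (M = 5*7 = 35)
L(d, Q) = -1/18 (L(d, Q) = (⅙)/(-3) = (⅙)*(-⅓) = -1/18)
V = -631/18 (V = -1/18 - 1*35 = -1/18 - 35 = -631/18 ≈ -35.056)
V⁴ = (-631/18)⁴ = 158532181921/104976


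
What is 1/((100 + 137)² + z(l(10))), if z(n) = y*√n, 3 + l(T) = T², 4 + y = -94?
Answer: 56169/3154024973 + 98*√97/3154024973 ≈ 1.8115e-5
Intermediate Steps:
y = -98 (y = -4 - 94 = -98)
l(T) = -3 + T²
z(n) = -98*√n
1/((100 + 137)² + z(l(10))) = 1/((100 + 137)² - 98*√(-3 + 10²)) = 1/(237² - 98*√(-3 + 100)) = 1/(56169 - 98*√97)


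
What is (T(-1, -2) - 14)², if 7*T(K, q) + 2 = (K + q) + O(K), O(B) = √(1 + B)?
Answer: 10609/49 ≈ 216.51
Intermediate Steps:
T(K, q) = -2/7 + K/7 + q/7 + √(1 + K)/7 (T(K, q) = -2/7 + ((K + q) + √(1 + K))/7 = -2/7 + (K + q + √(1 + K))/7 = -2/7 + (K/7 + q/7 + √(1 + K)/7) = -2/7 + K/7 + q/7 + √(1 + K)/7)
(T(-1, -2) - 14)² = ((-2/7 + (⅐)*(-1) + (⅐)*(-2) + √(1 - 1)/7) - 14)² = ((-2/7 - ⅐ - 2/7 + √0/7) - 14)² = ((-2/7 - ⅐ - 2/7 + (⅐)*0) - 14)² = ((-2/7 - ⅐ - 2/7 + 0) - 14)² = (-5/7 - 14)² = (-103/7)² = 10609/49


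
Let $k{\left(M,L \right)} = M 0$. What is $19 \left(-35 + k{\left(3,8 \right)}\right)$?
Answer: $-665$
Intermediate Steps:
$k{\left(M,L \right)} = 0$
$19 \left(-35 + k{\left(3,8 \right)}\right) = 19 \left(-35 + 0\right) = 19 \left(-35\right) = -665$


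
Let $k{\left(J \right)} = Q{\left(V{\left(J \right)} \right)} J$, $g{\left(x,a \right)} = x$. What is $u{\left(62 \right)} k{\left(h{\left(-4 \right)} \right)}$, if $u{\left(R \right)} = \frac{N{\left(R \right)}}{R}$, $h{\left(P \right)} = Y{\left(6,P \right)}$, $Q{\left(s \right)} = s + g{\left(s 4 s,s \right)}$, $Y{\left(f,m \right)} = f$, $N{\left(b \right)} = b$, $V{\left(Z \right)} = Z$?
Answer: $900$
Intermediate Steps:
$Q{\left(s \right)} = s + 4 s^{2}$ ($Q{\left(s \right)} = s + s 4 s = s + 4 s s = s + 4 s^{2}$)
$h{\left(P \right)} = 6$
$u{\left(R \right)} = 1$ ($u{\left(R \right)} = \frac{R}{R} = 1$)
$k{\left(J \right)} = J^{2} \left(1 + 4 J\right)$ ($k{\left(J \right)} = J \left(1 + 4 J\right) J = J^{2} \left(1 + 4 J\right)$)
$u{\left(62 \right)} k{\left(h{\left(-4 \right)} \right)} = 1 \cdot 6^{2} \left(1 + 4 \cdot 6\right) = 1 \cdot 36 \left(1 + 24\right) = 1 \cdot 36 \cdot 25 = 1 \cdot 900 = 900$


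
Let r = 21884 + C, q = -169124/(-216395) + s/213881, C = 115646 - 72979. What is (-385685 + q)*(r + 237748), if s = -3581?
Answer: -5396199853121958312974/46282778995 ≈ -1.1659e+11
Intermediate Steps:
C = 42667
q = 35397499749/46282778995 (q = -169124/(-216395) - 3581/213881 = -169124*(-1/216395) - 3581*1/213881 = 169124/216395 - 3581/213881 = 35397499749/46282778995 ≈ 0.76481)
r = 64551 (r = 21884 + 42667 = 64551)
(-385685 + q)*(r + 237748) = (-385685 + 35397499749/46282778995)*(64551 + 237748) = -17850538219186826/46282778995*302299 = -5396199853121958312974/46282778995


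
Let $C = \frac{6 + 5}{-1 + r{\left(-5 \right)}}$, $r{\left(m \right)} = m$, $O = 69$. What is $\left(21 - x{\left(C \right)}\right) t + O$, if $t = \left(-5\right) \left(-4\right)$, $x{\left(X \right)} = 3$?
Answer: $429$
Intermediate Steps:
$C = - \frac{11}{6}$ ($C = \frac{6 + 5}{-1 - 5} = \frac{11}{-6} = 11 \left(- \frac{1}{6}\right) = - \frac{11}{6} \approx -1.8333$)
$t = 20$
$\left(21 - x{\left(C \right)}\right) t + O = \left(21 - 3\right) 20 + 69 = 18 \cdot 20 + 69 = 360 + 69 = 429$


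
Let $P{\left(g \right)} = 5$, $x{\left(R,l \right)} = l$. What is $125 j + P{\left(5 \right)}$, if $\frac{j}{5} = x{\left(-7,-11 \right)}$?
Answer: $-6870$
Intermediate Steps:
$j = -55$ ($j = 5 \left(-11\right) = -55$)
$125 j + P{\left(5 \right)} = 125 \left(-55\right) + 5 = -6875 + 5 = -6870$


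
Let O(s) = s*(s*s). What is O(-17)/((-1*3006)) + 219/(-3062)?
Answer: 3596323/2301093 ≈ 1.5629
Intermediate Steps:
O(s) = s³ (O(s) = s*s² = s³)
O(-17)/((-1*3006)) + 219/(-3062) = (-17)³/((-1*3006)) + 219/(-3062) = -4913/(-3006) + 219*(-1/3062) = -4913*(-1/3006) - 219/3062 = 4913/3006 - 219/3062 = 3596323/2301093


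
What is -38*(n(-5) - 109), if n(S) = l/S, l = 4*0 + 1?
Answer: 20748/5 ≈ 4149.6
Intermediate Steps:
l = 1 (l = 0 + 1 = 1)
n(S) = 1/S
-38*(n(-5) - 109) = -38*(1/(-5) - 109) = -38*(-⅕ - 109) = -38*(-546/5) = 20748/5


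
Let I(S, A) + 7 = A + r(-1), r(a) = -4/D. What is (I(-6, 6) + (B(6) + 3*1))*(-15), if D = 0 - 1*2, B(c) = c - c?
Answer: -60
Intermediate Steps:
B(c) = 0
D = -2 (D = 0 - 2 = -2)
r(a) = 2 (r(a) = -4/(-2) = -4*(-1/2) = 2)
I(S, A) = -5 + A (I(S, A) = -7 + (A + 2) = -7 + (2 + A) = -5 + A)
(I(-6, 6) + (B(6) + 3*1))*(-15) = ((-5 + 6) + (0 + 3*1))*(-15) = (1 + (0 + 3))*(-15) = (1 + 3)*(-15) = 4*(-15) = -60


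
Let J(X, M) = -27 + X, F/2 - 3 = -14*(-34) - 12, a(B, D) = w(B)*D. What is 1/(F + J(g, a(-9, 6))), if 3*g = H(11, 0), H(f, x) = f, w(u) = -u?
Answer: 3/2732 ≈ 0.0010981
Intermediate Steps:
g = 11/3 (g = (⅓)*11 = 11/3 ≈ 3.6667)
a(B, D) = -B*D (a(B, D) = (-B)*D = -B*D)
F = 934 (F = 6 + 2*(-14*(-34) - 12) = 6 + 2*(476 - 12) = 6 + 2*464 = 6 + 928 = 934)
1/(F + J(g, a(-9, 6))) = 1/(934 + (-27 + 11/3)) = 1/(934 - 70/3) = 1/(2732/3) = 3/2732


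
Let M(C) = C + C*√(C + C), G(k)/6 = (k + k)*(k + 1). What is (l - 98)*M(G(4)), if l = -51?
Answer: -35760 - 143040*√30 ≈ -8.1922e+5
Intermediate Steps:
G(k) = 12*k*(1 + k) (G(k) = 6*((k + k)*(k + 1)) = 6*((2*k)*(1 + k)) = 6*(2*k*(1 + k)) = 12*k*(1 + k))
M(C) = C + √2*C^(3/2) (M(C) = C + C*√(2*C) = C + C*(√2*√C) = C + √2*C^(3/2))
(l - 98)*M(G(4)) = (-51 - 98)*(12*4*(1 + 4) + √2*(12*4*(1 + 4))^(3/2)) = -149*(12*4*5 + √2*(12*4*5)^(3/2)) = -149*(240 + √2*240^(3/2)) = -149*(240 + √2*(960*√15)) = -149*(240 + 960*√30) = -35760 - 143040*√30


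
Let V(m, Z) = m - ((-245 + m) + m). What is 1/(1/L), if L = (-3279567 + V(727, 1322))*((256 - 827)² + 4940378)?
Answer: -17274112374531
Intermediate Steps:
V(m, Z) = 245 - m (V(m, Z) = m - (-245 + 2*m) = m + (245 - 2*m) = 245 - m)
L = -17274112374531 (L = (-3279567 + (245 - 1*727))*((256 - 827)² + 4940378) = (-3279567 + (245 - 727))*((-571)² + 4940378) = (-3279567 - 482)*(326041 + 4940378) = -3280049*5266419 = -17274112374531)
1/(1/L) = 1/(1/(-17274112374531)) = 1/(-1/17274112374531) = -17274112374531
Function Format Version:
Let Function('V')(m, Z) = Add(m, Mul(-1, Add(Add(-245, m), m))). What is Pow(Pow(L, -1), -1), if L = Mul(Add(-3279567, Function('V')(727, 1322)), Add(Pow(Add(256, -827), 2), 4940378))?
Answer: -17274112374531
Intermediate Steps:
Function('V')(m, Z) = Add(245, Mul(-1, m)) (Function('V')(m, Z) = Add(m, Mul(-1, Add(-245, Mul(2, m)))) = Add(m, Add(245, Mul(-2, m))) = Add(245, Mul(-1, m)))
L = -17274112374531 (L = Mul(Add(-3279567, Add(245, Mul(-1, 727))), Add(Pow(Add(256, -827), 2), 4940378)) = Mul(Add(-3279567, Add(245, -727)), Add(Pow(-571, 2), 4940378)) = Mul(Add(-3279567, -482), Add(326041, 4940378)) = Mul(-3280049, 5266419) = -17274112374531)
Pow(Pow(L, -1), -1) = Pow(Pow(-17274112374531, -1), -1) = Pow(Rational(-1, 17274112374531), -1) = -17274112374531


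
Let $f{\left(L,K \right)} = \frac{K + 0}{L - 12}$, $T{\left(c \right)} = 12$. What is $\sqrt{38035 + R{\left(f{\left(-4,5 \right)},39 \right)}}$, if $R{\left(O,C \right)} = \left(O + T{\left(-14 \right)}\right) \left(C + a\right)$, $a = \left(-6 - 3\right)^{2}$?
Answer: $\frac{5 \sqrt{6310}}{2} \approx 198.59$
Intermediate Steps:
$a = 81$ ($a = \left(-9\right)^{2} = 81$)
$f{\left(L,K \right)} = \frac{K}{-12 + L}$
$R{\left(O,C \right)} = \left(12 + O\right) \left(81 + C\right)$ ($R{\left(O,C \right)} = \left(O + 12\right) \left(C + 81\right) = \left(12 + O\right) \left(81 + C\right)$)
$\sqrt{38035 + R{\left(f{\left(-4,5 \right)},39 \right)}} = \sqrt{38035 + \left(972 + 12 \cdot 39 + 81 \frac{5}{-12 - 4} + 39 \frac{5}{-12 - 4}\right)} = \sqrt{38035 + \left(972 + 468 + 81 \frac{5}{-16} + 39 \frac{5}{-16}\right)} = \sqrt{38035 + \left(972 + 468 + 81 \cdot 5 \left(- \frac{1}{16}\right) + 39 \cdot 5 \left(- \frac{1}{16}\right)\right)} = \sqrt{38035 + \left(972 + 468 + 81 \left(- \frac{5}{16}\right) + 39 \left(- \frac{5}{16}\right)\right)} = \sqrt{38035 + \left(972 + 468 - \frac{405}{16} - \frac{195}{16}\right)} = \sqrt{38035 + \frac{2805}{2}} = \sqrt{\frac{78875}{2}} = \frac{5 \sqrt{6310}}{2}$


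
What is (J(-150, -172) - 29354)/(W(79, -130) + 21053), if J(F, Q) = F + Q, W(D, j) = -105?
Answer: -7419/5237 ≈ -1.4167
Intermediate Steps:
(J(-150, -172) - 29354)/(W(79, -130) + 21053) = ((-150 - 172) - 29354)/(-105 + 21053) = (-322 - 29354)/20948 = -29676*1/20948 = -7419/5237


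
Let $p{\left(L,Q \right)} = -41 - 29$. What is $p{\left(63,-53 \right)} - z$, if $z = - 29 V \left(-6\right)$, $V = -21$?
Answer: $3584$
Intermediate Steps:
$p{\left(L,Q \right)} = -70$ ($p{\left(L,Q \right)} = -41 - 29 = -70$)
$z = -3654$ ($z = \left(-29\right) \left(-21\right) \left(-6\right) = 609 \left(-6\right) = -3654$)
$p{\left(63,-53 \right)} - z = -70 - -3654 = -70 + 3654 = 3584$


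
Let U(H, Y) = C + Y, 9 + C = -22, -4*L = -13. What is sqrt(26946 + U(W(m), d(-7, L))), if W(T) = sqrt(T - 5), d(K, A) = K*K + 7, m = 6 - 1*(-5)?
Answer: sqrt(26971) ≈ 164.23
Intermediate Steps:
L = 13/4 (L = -1/4*(-13) = 13/4 ≈ 3.2500)
C = -31 (C = -9 - 22 = -31)
m = 11 (m = 6 + 5 = 11)
d(K, A) = 7 + K**2 (d(K, A) = K**2 + 7 = 7 + K**2)
W(T) = sqrt(-5 + T)
U(H, Y) = -31 + Y
sqrt(26946 + U(W(m), d(-7, L))) = sqrt(26946 + (-31 + (7 + (-7)**2))) = sqrt(26946 + (-31 + (7 + 49))) = sqrt(26946 + (-31 + 56)) = sqrt(26946 + 25) = sqrt(26971)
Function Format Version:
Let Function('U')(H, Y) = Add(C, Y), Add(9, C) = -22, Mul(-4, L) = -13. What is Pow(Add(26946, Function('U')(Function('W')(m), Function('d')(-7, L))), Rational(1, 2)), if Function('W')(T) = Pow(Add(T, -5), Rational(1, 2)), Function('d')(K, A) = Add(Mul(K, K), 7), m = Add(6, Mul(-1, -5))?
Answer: Pow(26971, Rational(1, 2)) ≈ 164.23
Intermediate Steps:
L = Rational(13, 4) (L = Mul(Rational(-1, 4), -13) = Rational(13, 4) ≈ 3.2500)
C = -31 (C = Add(-9, -22) = -31)
m = 11 (m = Add(6, 5) = 11)
Function('d')(K, A) = Add(7, Pow(K, 2)) (Function('d')(K, A) = Add(Pow(K, 2), 7) = Add(7, Pow(K, 2)))
Function('W')(T) = Pow(Add(-5, T), Rational(1, 2))
Function('U')(H, Y) = Add(-31, Y)
Pow(Add(26946, Function('U')(Function('W')(m), Function('d')(-7, L))), Rational(1, 2)) = Pow(Add(26946, Add(-31, Add(7, Pow(-7, 2)))), Rational(1, 2)) = Pow(Add(26946, Add(-31, Add(7, 49))), Rational(1, 2)) = Pow(Add(26946, Add(-31, 56)), Rational(1, 2)) = Pow(Add(26946, 25), Rational(1, 2)) = Pow(26971, Rational(1, 2))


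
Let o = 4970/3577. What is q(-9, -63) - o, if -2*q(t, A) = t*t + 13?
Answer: -24727/511 ≈ -48.389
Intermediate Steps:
q(t, A) = -13/2 - t**2/2 (q(t, A) = -(t*t + 13)/2 = -(t**2 + 13)/2 = -(13 + t**2)/2 = -13/2 - t**2/2)
o = 710/511 (o = 4970*(1/3577) = 710/511 ≈ 1.3894)
q(-9, -63) - o = (-13/2 - 1/2*(-9)**2) - 1*710/511 = (-13/2 - 1/2*81) - 710/511 = (-13/2 - 81/2) - 710/511 = -47 - 710/511 = -24727/511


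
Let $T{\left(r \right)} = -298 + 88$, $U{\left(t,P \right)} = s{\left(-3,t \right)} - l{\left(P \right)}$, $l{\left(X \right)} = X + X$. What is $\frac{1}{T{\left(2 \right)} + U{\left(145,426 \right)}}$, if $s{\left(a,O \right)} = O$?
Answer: $- \frac{1}{917} \approx -0.0010905$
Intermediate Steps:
$l{\left(X \right)} = 2 X$
$U{\left(t,P \right)} = t - 2 P$
$T{\left(r \right)} = -210$
$\frac{1}{T{\left(2 \right)} + U{\left(145,426 \right)}} = \frac{1}{-210 + \left(145 - 852\right)} = \frac{1}{-210 - 707} = \frac{1}{-917} = - \frac{1}{917}$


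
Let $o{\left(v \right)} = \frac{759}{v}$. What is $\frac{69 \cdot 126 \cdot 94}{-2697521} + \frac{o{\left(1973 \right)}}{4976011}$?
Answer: $- \frac{8023351069982469}{26483370194906263} \approx -0.30296$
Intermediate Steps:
$\frac{69 \cdot 126 \cdot 94}{-2697521} + \frac{o{\left(1973 \right)}}{4976011} = \frac{69 \cdot 126 \cdot 94}{-2697521} + \frac{759 \cdot \frac{1}{1973}}{4976011} = 8694 \cdot 94 \left(- \frac{1}{2697521}\right) + 759 \cdot \frac{1}{1973} \cdot \frac{1}{4976011} = 817236 \left(- \frac{1}{2697521}\right) + \frac{759}{1973} \cdot \frac{1}{4976011} = - \frac{817236}{2697521} + \frac{759}{9817669703} = - \frac{8023351069982469}{26483370194906263}$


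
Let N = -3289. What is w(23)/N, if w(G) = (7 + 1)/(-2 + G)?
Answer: -8/69069 ≈ -0.00011583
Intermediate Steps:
w(G) = 8/(-2 + G)
w(23)/N = (8/(-2 + 23))/(-3289) = (8/21)*(-1/3289) = -8/69069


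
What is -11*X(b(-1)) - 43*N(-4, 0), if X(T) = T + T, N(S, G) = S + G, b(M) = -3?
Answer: 238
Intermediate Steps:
N(S, G) = G + S
X(T) = 2*T
-11*X(b(-1)) - 43*N(-4, 0) = -22*(-3) - 43*(0 - 4) = -11*(-6) - 43*(-4) = 66 + 172 = 238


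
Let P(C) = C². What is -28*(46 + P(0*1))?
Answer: -1288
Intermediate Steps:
-28*(46 + P(0*1)) = -28*(46 + (0*1)²) = -28*(46 + 0²) = -28*(46 + 0) = -28*46 = -1288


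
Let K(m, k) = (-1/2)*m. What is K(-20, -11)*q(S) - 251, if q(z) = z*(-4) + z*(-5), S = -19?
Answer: 1459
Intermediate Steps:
K(m, k) = -m/2 (K(m, k) = ((½)*(-1))*m = -m/2)
q(z) = -9*z (q(z) = -4*z - 5*z = -9*z)
K(-20, -11)*q(S) - 251 = (-½*(-20))*(-9*(-19)) - 251 = 10*171 - 251 = 1710 - 251 = 1459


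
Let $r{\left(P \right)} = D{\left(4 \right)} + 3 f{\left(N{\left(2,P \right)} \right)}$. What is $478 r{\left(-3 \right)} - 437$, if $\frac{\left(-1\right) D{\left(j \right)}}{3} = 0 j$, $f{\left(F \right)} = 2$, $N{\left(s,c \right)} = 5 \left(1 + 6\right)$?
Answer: $2431$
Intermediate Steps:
$N{\left(s,c \right)} = 35$ ($N{\left(s,c \right)} = 5 \cdot 7 = 35$)
$D{\left(j \right)} = 0$ ($D{\left(j \right)} = - 3 \cdot 0 j = \left(-3\right) 0 = 0$)
$r{\left(P \right)} = 6$ ($r{\left(P \right)} = 0 + 3 \cdot 2 = 0 + 6 = 6$)
$478 r{\left(-3 \right)} - 437 = 478 \cdot 6 - 437 = 2868 - 437 = 2431$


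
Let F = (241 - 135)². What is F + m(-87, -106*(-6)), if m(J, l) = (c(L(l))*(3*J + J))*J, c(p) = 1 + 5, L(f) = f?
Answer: 192892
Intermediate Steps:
c(p) = 6
m(J, l) = 24*J² (m(J, l) = (6*(3*J + J))*J = (6*(4*J))*J = (24*J)*J = 24*J²)
F = 11236 (F = 106² = 11236)
F + m(-87, -106*(-6)) = 11236 + 24*(-87)² = 11236 + 24*7569 = 11236 + 181656 = 192892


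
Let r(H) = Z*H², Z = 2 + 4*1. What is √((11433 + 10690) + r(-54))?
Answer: √39619 ≈ 199.05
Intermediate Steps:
Z = 6 (Z = 2 + 4 = 6)
r(H) = 6*H²
√((11433 + 10690) + r(-54)) = √((11433 + 10690) + 6*(-54)²) = √(22123 + 6*2916) = √(22123 + 17496) = √39619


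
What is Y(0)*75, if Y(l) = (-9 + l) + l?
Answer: -675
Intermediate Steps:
Y(l) = -9 + 2*l
Y(0)*75 = (-9 + 2*0)*75 = (-9 + 0)*75 = -9*75 = -675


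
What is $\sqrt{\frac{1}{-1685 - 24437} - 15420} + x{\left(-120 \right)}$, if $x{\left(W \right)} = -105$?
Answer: $-105 + \frac{i \sqrt{10521974017402}}{26122} \approx -105.0 + 124.18 i$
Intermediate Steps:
$\sqrt{\frac{1}{-1685 - 24437} - 15420} + x{\left(-120 \right)} = \sqrt{\frac{1}{-1685 - 24437} - 15420} - 105 = \sqrt{\frac{1}{-26122} - 15420} - 105 = \sqrt{- \frac{1}{26122} - 15420} - 105 = \sqrt{- \frac{402801241}{26122}} - 105 = \frac{i \sqrt{10521974017402}}{26122} - 105 = -105 + \frac{i \sqrt{10521974017402}}{26122}$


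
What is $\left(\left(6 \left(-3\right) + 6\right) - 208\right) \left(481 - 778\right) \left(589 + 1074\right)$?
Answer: $108660420$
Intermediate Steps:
$\left(\left(6 \left(-3\right) + 6\right) - 208\right) \left(481 - 778\right) \left(589 + 1074\right) = \left(\left(-18 + 6\right) - 208\right) \left(-297\right) 1663 = \left(-12 - 208\right) \left(-297\right) 1663 = \left(-220\right) \left(-297\right) 1663 = 65340 \cdot 1663 = 108660420$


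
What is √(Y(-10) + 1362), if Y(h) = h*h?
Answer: √1462 ≈ 38.236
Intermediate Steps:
Y(h) = h²
√(Y(-10) + 1362) = √((-10)² + 1362) = √(100 + 1362) = √1462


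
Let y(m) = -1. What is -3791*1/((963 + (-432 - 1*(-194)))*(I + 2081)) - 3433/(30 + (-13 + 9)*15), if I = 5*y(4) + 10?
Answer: 259589191/2268525 ≈ 114.43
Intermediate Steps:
I = 5 (I = 5*(-1) + 10 = -5 + 10 = 5)
-3791*1/((963 + (-432 - 1*(-194)))*(I + 2081)) - 3433/(30 + (-13 + 9)*15) = -3791*1/((5 + 2081)*(963 + (-432 - 1*(-194)))) - 3433/(30 + (-13 + 9)*15) = -3791*1/(2086*(963 + (-432 + 194))) - 3433/(30 - 4*15) = -3791*1/(2086*(963 - 238)) - 3433/(30 - 60) = -3791/(725*2086) - 3433/(-30) = -3791/1512350 - 3433*(-1/30) = -3791*1/1512350 + 3433/30 = -3791/1512350 + 3433/30 = 259589191/2268525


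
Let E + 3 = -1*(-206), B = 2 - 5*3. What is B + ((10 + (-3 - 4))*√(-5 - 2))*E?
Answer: -13 + 609*I*√7 ≈ -13.0 + 1611.3*I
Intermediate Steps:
B = -13 (B = 2 - 15 = -13)
E = 203 (E = -3 - 1*(-206) = -3 + 206 = 203)
B + ((10 + (-3 - 4))*√(-5 - 2))*E = -13 + ((10 + (-3 - 4))*√(-5 - 2))*203 = -13 + ((10 - 7)*√(-7))*203 = -13 + (3*(I*√7))*203 = -13 + (3*I*√7)*203 = -13 + 609*I*√7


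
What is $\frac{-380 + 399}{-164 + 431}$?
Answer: $\frac{19}{267} \approx 0.071161$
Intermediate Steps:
$\frac{-380 + 399}{-164 + 431} = \frac{19}{267}$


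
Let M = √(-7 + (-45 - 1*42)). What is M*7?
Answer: 7*I*√94 ≈ 67.868*I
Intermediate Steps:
M = I*√94 (M = √(-7 + (-45 - 42)) = √(-7 - 87) = √(-94) = I*√94 ≈ 9.6954*I)
M*7 = (I*√94)*7 = 7*I*√94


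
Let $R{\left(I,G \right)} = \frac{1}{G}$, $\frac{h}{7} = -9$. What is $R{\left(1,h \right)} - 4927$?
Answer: $- \frac{310402}{63} \approx -4927.0$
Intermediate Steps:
$h = -63$ ($h = 7 \left(-9\right) = -63$)
$R{\left(1,h \right)} - 4927 = \frac{1}{-63} - 4927 = - \frac{1}{63} - 4927 = - \frac{310402}{63}$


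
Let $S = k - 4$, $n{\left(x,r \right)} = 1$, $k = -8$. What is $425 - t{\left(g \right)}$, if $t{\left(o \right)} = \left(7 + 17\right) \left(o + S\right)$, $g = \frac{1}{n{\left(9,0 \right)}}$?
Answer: $689$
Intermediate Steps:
$S = -12$ ($S = -8 - 4 = -12$)
$g = 1$ ($g = 1^{-1} = 1$)
$t{\left(o \right)} = -288 + 24 o$ ($t{\left(o \right)} = \left(7 + 17\right) \left(o - 12\right) = 24 \left(-12 + o\right) = -288 + 24 o$)
$425 - t{\left(g \right)} = 425 - \left(-288 + 24 \cdot 1\right) = 425 - \left(-288 + 24\right) = 425 - -264 = 425 + 264 = 689$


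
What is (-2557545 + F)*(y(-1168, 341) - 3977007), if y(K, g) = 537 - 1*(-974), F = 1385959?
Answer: 4657635456656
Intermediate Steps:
y(K, g) = 1511 (y(K, g) = 537 + 974 = 1511)
(-2557545 + F)*(y(-1168, 341) - 3977007) = (-2557545 + 1385959)*(1511 - 3977007) = -1171586*(-3975496) = 4657635456656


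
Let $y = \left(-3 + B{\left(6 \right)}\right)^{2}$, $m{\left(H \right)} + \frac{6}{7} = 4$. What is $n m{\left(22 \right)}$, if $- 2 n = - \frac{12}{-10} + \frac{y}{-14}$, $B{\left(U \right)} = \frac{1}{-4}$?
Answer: $- \frac{5489}{7840} \approx -0.70013$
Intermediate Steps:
$B{\left(U \right)} = - \frac{1}{4}$
$m{\left(H \right)} = \frac{22}{7}$ ($m{\left(H \right)} = - \frac{6}{7} + 4 = \frac{22}{7}$)
$y = \frac{169}{16}$ ($y = \left(-3 - \frac{1}{4}\right)^{2} = \left(- \frac{13}{4}\right)^{2} = \frac{169}{16} \approx 10.563$)
$n = - \frac{499}{2240}$ ($n = - \frac{- \frac{12}{-10} + \frac{169}{16 \left(-14\right)}}{2} = - \frac{\left(-12\right) \left(- \frac{1}{10}\right) + \frac{169}{16} \left(- \frac{1}{14}\right)}{2} = - \frac{\frac{6}{5} - \frac{169}{224}}{2} = \left(- \frac{1}{2}\right) \frac{499}{1120} = - \frac{499}{2240} \approx -0.22277$)
$n m{\left(22 \right)} = \left(- \frac{499}{2240}\right) \frac{22}{7} = - \frac{5489}{7840}$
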